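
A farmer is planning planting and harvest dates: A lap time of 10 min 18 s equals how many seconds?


Minutes: 10
Seconds: 18
Convert minutes to seconds: 10 x 60 = 600
Add remaining seconds: 600 + 18 = 618

618


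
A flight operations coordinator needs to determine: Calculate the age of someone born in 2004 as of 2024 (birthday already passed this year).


Birth year: 2004
Current year: 2024
Age = current year - birth year
Age = 2024 - 2004 = 20

20


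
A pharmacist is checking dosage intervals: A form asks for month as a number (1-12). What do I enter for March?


Calendar month order:
2. February
3. March <--
4. April
March is month number 3

3


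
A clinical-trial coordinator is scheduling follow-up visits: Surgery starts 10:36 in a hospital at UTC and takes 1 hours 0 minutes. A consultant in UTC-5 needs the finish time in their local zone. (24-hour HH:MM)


Start: 10:36 in UTC
Step 1 - add duration:
  minutes: 36 + 0 = 36
  hours: 10 + 1 + 0 = 11
  end in UTC: 11:36
Step 2 - convert UTC -> UTC-5:
  offset difference: -5 - (0) = -5 hours
  11 + (-5) = 6 -> mod 24 = 6
Result: 06:36 in UTC-5

06:36


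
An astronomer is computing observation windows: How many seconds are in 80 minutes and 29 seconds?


Minutes: 80
Extra seconds: 29
Seconds per minute: 60
Minutes to seconds: 80 x 60 = 4800
Total: 4800 + 29 = 4829

4829


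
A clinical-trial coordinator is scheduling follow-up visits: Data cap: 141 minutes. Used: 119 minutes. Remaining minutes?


Total budget: 141 minutes
Time used: 119 minutes
Remaining: 141 - 119 = 22 minutes
Percent used: 84.4%
Percent remaining: 15.6%

22


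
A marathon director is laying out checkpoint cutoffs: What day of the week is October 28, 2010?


Date: 2010-10-28
January 1, 2010 is a Friday
Day of year: 301
Offset from Jan 1: 300 days
300 mod 7 = 6
Result: Thursday

Thursday


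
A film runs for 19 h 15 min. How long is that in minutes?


Hours: 19
Minutes: 15
Convert hours to minutes: 19 x 60 = 1140
Add remaining minutes: 1140 + 15 = 1155

1155


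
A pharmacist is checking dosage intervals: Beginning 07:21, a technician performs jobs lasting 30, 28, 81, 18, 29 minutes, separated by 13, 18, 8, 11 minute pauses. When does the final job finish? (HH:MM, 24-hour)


Start: 07:21 = 441 min from midnight
  after task 1 (30 min): 07:51
  after break (13 min): 08:04
  after task 2 (28 min): 08:32
  after break (18 min): 08:50
  after task 3 (81 min): 10:11
  after break (8 min): 10:19
  after task 4 (18 min): 10:37
  after break (11 min): 10:48
  after task 5 (29 min): 11:17
Total elapsed: 236 minutes
End time: 11:17

11:17


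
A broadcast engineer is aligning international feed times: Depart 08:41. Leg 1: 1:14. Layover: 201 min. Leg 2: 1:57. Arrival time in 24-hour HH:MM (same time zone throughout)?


Depart: 08:41
Leg 1: +74 min -> 09:55
Layover: +201 min -> 13:16
Leg 2: +117 min -> 15:13
Total travel: 392 minutes = 6h 32m
Arrival: 15:13

15:13


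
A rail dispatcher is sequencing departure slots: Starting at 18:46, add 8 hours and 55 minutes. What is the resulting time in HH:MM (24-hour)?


Start time: 18:46
Adding: 8 hours 55 minutes
Minutes: 46 + 55 = 101
Minute overflow: 101 >= 60, so carry 1 hour, minutes = 41
Hours: 18 + 8 + 1 = 27
Hour wraparound: 27 mod 24 = 3
Result: 03:41

03:41


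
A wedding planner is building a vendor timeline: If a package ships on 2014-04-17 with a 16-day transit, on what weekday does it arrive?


Start: 2014-04-17 (Thursday)
Step 1 - find target date: add 16 days
  2014-04-17 + 16 days = 2014-05-03
Step 2 - day of week:
  16 mod 7 = 2
  Thursday + 2 days -> Saturday
Result: Saturday (2014-05-03)

Saturday


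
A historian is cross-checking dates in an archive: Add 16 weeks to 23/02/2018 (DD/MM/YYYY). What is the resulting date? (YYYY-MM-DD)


Start: 2018-02-23
Weeks to add: 16
Convert to days: 16 x 7 = 112 days
Add 112 days to 2018-02-23
Result: 2018-06-15

2018-06-15


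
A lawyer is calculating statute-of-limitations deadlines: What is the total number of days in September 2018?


Month: September
Year: 2018
September is a 30-day month
Total: 30 days

30


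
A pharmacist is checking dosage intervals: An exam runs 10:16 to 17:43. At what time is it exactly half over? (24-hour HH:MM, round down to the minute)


Start time: 10:16 = 616 minutes from midnight
End time: 17:43 = 1063 minutes from midnight
Sum: 616 + 1063 = 1679
Midpoint: 1679 / 2 = 839 minutes
Convert: 839 / 60 = 13 hours, 59 minutes
Result: 13:59

13:59


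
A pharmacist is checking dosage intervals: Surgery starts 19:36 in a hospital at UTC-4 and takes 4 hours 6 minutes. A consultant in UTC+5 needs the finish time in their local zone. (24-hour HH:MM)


Start: 19:36 in UTC-4
Step 1 - add duration:
  minutes: 36 + 6 = 42
  hours: 19 + 4 + 0 = 23
  end in UTC-4: 23:42
Step 2 - convert UTC-4 -> UTC+5:
  offset difference: 5 - (-4) = 9 hours
  23 + (9) = 32 -> mod 24 = 8
Result: 08:42 in UTC+5

08:42


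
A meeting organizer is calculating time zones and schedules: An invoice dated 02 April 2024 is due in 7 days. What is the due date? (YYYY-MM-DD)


Start: 2024-04-02
Adding 7 days
Days remaining in April: 28
Result: 2024-04-09

2024-04-09


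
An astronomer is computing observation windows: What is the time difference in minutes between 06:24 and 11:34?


Start time: 06:24 = 384 minutes from midnight
End time: 11:34 = 694 minutes from midnight
Difference: 694 - 384 = 310 minutes
That is 5 hours and 10 minutes

310


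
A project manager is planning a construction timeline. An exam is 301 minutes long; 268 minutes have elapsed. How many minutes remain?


Total budget: 301 minutes
Time used: 268 minutes
Remaining: 301 - 268 = 33 minutes
Percent used: 89.0%
Percent remaining: 11.0%

33


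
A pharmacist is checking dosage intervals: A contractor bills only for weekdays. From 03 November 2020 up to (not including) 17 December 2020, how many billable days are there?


Start: 2020-11-03 (Tuesday)
End (exclusive): 2020-12-17 (Thursday)
Total calendar days: 44
Full weeks: 44 // 7 = 6 -> 30 weekdays
Remaining 2 days starting on Tuesday:
  Tue(w), Wed(w) -> 2 weekdays
Total business days: 30 + 2 = 32

32


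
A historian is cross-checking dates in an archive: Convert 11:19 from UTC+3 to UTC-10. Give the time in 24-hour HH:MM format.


Local time: 11:19 at UTC+3 (offset 3h)
Target zone: UTC-10 (offset -10h)
Difference: -10 - (3) = -13 hours
Calculation: 11 + (-13) = -2
Wraparound: (-2) mod 24 = 22
Result: 22:19

22:19


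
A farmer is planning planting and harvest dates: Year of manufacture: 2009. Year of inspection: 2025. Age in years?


Birth year: 2009
Current year: 2025
Age = current year - birth year
Age = 2025 - 2009 = 16

16


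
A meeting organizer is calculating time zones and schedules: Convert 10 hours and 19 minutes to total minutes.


Hours: 10
Extra minutes: 19
Minutes per hour: 60
Hours to minutes: 10 x 60 = 600
Total: 600 + 19 = 619

619


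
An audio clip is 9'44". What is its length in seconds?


Minutes: 9
Seconds: 44
Convert minutes to seconds: 9 x 60 = 540
Add remaining seconds: 540 + 44 = 584

584


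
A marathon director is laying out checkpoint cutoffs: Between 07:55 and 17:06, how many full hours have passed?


Start: 07:55
End: 17:06
Hour difference: 17 - 7 = 10 hours
Minute difference: 6 - 55 = -49 minutes
Total minutes: 551
Complete hours: 551 / 60 = 9 (remainder 11)

9


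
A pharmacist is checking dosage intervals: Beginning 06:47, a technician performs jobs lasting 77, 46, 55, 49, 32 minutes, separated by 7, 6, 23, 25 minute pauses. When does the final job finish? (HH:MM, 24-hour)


Start: 06:47 = 407 min from midnight
  after task 1 (77 min): 08:04
  after break (7 min): 08:11
  after task 2 (46 min): 08:57
  after break (6 min): 09:03
  after task 3 (55 min): 09:58
  after break (23 min): 10:21
  after task 4 (49 min): 11:10
  after break (25 min): 11:35
  after task 5 (32 min): 12:07
Total elapsed: 320 minutes
End time: 12:07

12:07


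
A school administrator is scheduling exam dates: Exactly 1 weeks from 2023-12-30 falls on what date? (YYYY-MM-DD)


Start: 2023-12-30
Weeks to add: 1
Convert to days: 1 x 7 = 7 days
Add 7 days to 2023-12-30
Result: 2024-01-06

2024-01-06


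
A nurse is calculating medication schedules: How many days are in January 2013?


Month: January
Year: 2013
January is a 31-day month
Total: 31 days

31


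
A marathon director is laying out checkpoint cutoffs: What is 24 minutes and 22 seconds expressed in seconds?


Minutes: 24
Extra seconds: 22
Seconds per minute: 60
Minutes to seconds: 24 x 60 = 1440
Total: 1440 + 22 = 1462

1462


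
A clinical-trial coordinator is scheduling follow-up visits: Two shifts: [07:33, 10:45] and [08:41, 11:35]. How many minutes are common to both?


Interval A: [453, 645] minutes from midnight
Interval B: [521, 695] minutes from midnight
Overlap start = max(453, 521) = 521
Overlap end = min(645, 695) = 645
Overlap = 645 - 521 = 124 minutes

124


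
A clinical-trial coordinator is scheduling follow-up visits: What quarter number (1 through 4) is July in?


Month: July (month 7)
Q1: January-March (months 1-3)
Q2: April-June (months 4-6)
Q3: July-September (months 7-9)
Q4: October-December (months 10-12)
Month 7 falls in Q3

3


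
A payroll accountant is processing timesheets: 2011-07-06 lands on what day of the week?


Date: 2011-07-06
January 1, 2011 is a Saturday
Day of year: 187
Offset from Jan 1: 186 days
186 mod 7 = 4
Result: Wednesday

Wednesday


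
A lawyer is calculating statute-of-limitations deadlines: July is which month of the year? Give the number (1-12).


Calendar month order:
6. June
7. July <--
8. August
July is month number 7

7


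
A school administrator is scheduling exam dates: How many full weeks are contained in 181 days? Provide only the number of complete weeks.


Total days: 181
Days per week: 7
Division: 181 / 7 = 25 remainder 6
Complete weeks: 25
Remaining days: 6

25


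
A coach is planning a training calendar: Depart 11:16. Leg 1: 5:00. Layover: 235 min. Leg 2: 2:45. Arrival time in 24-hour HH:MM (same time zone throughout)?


Depart: 11:16
Leg 1: +300 min -> 16:16
Layover: +235 min -> 20:11
Leg 2: +165 min -> 22:56
Total travel: 700 minutes = 11h 40m
Arrival: 22:56

22:56


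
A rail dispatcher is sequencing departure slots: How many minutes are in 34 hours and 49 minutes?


Hours: 34
Minutes: 49
Convert hours to minutes: 34 x 60 = 2040
Add remaining minutes: 2040 + 49 = 2089

2089


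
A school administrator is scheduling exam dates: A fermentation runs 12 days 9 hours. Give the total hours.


Days: 12
Extra hours: 9
Hours per day: 24
Days to hours: 12 x 24 = 288
Total: 288 + 9 = 297

297


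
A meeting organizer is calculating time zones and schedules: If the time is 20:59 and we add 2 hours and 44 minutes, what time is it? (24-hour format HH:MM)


Start time: 20:59
Adding: 2 hours 44 minutes
Minutes: 59 + 44 = 103
Minute overflow: 103 >= 60, so carry 1 hour, minutes = 43
Hours: 20 + 2 + 1 = 23
Result: 23:43

23:43


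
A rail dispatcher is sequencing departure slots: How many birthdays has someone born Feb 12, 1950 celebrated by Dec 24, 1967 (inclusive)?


Birth: 1950-02-12
Reference: 1967-12-24
Year difference: 1967 - 1950 = 17
Has birthday (02-12) occurred by 12-24? Yes
Age in full years: 17

17


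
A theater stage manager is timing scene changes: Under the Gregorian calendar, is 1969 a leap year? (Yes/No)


Year: 1969
Divisible by 4? 1969 / 4 = 492.25 -> No
Not divisible by 4, so NOT a leap year

No


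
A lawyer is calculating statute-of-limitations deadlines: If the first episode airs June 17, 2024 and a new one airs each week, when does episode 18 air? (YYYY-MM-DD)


First occurrence: 2024-06-17 (occurrence 1)
Each occurrence is 7 days after the previous.
Occurrence 18 is 17 weeks after the first.
17 weeks = 119 days
2024-06-17 + 119 days = 2024-10-14

2024-10-14


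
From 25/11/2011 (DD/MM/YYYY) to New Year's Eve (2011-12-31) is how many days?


Start: November 25, 2011
End: December 31, 2011
Days left in November: 5
December: 31
Sum of remaining months: 31
Total: 5 + 31 = 36

36


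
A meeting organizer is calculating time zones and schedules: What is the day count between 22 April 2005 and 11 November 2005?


Start date: 2005-04-22
End date: 2005-11-11
Apr 2005: +9 days
May 2005: +31 days
Jun 2005: +30 days
... (5 more months)
Total: 203 days

203


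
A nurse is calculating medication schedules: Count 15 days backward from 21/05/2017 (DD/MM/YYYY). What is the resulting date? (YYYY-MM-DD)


Start: 2017-05-21
Subtracting 15 days
Days already passed in May: 21
Result: 2017-05-06

2017-05-06


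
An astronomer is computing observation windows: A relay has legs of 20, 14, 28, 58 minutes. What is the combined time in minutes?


Durations: 20, 14, 28, 58
Running sum: 20
+ 14 = 34
+ 28 = 62
+ 58 = 120
Total duration: 120 minutes
That is 2 hours and 0 minutes

120


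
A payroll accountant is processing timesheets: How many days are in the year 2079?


Year: 2079
Check leap year rules:
Divisible by 4? No
2079 is not a leap year
Days: 365

365


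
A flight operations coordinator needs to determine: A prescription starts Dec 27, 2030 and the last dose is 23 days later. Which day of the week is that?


Start: 2030-12-27 (Friday)
Step 1 - find target date: add 23 days
  2030-12-27 + 23 days = 2031-01-19
Step 2 - day of week:
  23 mod 7 = 2
  Friday + 2 days -> Sunday
Result: Sunday (2031-01-19)

Sunday


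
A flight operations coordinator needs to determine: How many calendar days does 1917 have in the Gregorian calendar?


Year: 1917
Check leap year rules:
Divisible by 4? No
1917 is not a leap year
Days: 365

365


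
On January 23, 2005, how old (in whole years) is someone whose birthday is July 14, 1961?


Birth: 1961-07-14
Reference: 2005-01-23
Year difference: 2005 - 1961 = 44
Has birthday (07-14) occurred by 01-23? No
Birthday not yet reached this year -> subtract 1
Age in full years: 43

43


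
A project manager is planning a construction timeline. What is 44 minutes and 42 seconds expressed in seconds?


Minutes: 44
Extra seconds: 42
Seconds per minute: 60
Minutes to seconds: 44 x 60 = 2640
Total: 2640 + 42 = 2682

2682


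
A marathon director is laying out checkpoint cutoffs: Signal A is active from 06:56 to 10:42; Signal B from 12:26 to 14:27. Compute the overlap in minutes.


Interval A: [416, 642] minutes from midnight
Interval B: [746, 867] minutes from midnight
Overlap start = max(416, 746) = 746
Overlap end = min(642, 867) = 642
End <= start, so the intervals do not overlap: 0 minutes

0


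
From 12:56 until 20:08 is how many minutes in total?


Start time: 12:56 = 776 minutes from midnight
End time: 20:08 = 1208 minutes from midnight
Difference: 1208 - 776 = 432 minutes
That is 7 hours and 12 minutes

432


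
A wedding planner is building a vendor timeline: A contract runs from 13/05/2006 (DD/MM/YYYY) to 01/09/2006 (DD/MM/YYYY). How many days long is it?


Start date: 2006-05-13
End date: 2006-09-01
May 2006: +19 days
Jun 2006: +30 days
Jul 2006: +31 days
Aug 2006: +31 days
Total: 111 days

111


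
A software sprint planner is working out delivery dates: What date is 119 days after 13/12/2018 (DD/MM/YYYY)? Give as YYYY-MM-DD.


Start: 2018-12-13
Adding 119 days
Days remaining in December: 18
After December: 101 days still to add
January 2019: 31 days, 70 remaining
February 2019: 28 days, 42 remaining
March 2019: 31 days, 11 remaining
April 2019 has 30 days, need 11
Result: 2019-04-11

2019-04-11


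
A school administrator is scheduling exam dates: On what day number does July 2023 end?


Month: July
Year: 2023
July is a 31-day month
Total: 31 days

31


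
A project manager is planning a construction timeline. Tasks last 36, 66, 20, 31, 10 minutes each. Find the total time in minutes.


Durations: 36, 66, 20, 31, 10
Running sum: 36
+ 66 = 102
+ 20 = 122
+ 31 = 153
+ 10 = 163
Total duration: 163 minutes
That is 2 hours and 43 minutes

163


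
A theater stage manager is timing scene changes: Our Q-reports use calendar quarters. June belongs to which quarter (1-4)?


Month: June (month 6)
Q1: January-March (months 1-3)
Q2: April-June (months 4-6)
Q3: July-September (months 7-9)
Q4: October-December (months 10-12)
Month 6 falls in Q2

2


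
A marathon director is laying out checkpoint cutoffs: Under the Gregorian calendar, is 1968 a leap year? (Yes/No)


Year: 1968
Divisible by 4? 1968 / 4 = 492.0 -> Yes
Divisible by 100? 1968 / 100 = 19.68 -> No
Divisible by 4 but not 100, so it IS a leap year

Yes


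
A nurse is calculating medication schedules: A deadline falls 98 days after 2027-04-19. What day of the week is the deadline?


Start: 2027-04-19 (Monday)
Step 1 - find target date: add 98 days
  2027-04-19 + 98 days = 2027-07-26
Step 2 - day of week:
  98 mod 7 = 0
  Monday + 0 days -> Monday
Result: Monday (2027-07-26)

Monday


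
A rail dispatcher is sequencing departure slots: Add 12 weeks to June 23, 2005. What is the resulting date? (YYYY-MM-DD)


Start: 2005-06-23
Weeks to add: 12
Convert to days: 12 x 7 = 84 days
Add 84 days to 2005-06-23
Result: 2005-09-15

2005-09-15


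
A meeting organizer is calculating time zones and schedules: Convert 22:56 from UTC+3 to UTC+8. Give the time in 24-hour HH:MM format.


Local time: 22:56 at UTC+3 (offset 3h)
Target zone: UTC+8 (offset 8h)
Difference: 8 - (3) = 5 hours
Calculation: 22 + (5) = 27
Wraparound: (27) mod 24 = 3
Result: 03:56

03:56


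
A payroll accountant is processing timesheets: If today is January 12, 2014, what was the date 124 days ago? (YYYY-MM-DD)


Start: 2014-01-12
Subtracting 124 days
Days already passed in January: 12
After going back through January: 112 more days to subtract
December 2013: 31 days, 81 remaining
November 2013: 30 days, 51 remaining
October 2013: 31 days, 20 remaining
September 2013 has 30 days, need 20
Result: 2013-09-10

2013-09-10


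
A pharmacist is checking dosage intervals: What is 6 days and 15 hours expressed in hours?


Days: 6
Extra hours: 15
Hours per day: 24
Days to hours: 6 x 24 = 144
Total: 144 + 15 = 159

159


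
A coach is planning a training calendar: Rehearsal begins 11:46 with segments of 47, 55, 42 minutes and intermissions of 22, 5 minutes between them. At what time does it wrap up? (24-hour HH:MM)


Start: 11:46 = 706 min from midnight
  after task 1 (47 min): 12:33
  after break (22 min): 12:55
  after task 2 (55 min): 13:50
  after break (5 min): 13:55
  after task 3 (42 min): 14:37
Total elapsed: 171 minutes
End time: 14:37

14:37


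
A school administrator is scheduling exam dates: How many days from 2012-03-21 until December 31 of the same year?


Start: March 21, 2012
End: December 31, 2012
Days left in March: 10
April: 30
May: 31
June: 30
July: 31
... plus remaining months
Sum of remaining months: 275
Total: 10 + 275 = 285

285


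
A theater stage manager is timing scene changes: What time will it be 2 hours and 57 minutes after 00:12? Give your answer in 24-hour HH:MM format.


Start time: 00:12
Adding: 2 hours 57 minutes
Minutes: 12 + 57 = 69
Minute overflow: 69 >= 60, so carry 1 hour, minutes = 9
Hours: 0 + 2 + 1 = 3
Result: 03:09

03:09


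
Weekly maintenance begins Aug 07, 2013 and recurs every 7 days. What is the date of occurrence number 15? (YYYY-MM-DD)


First occurrence: 2013-08-07 (occurrence 1)
Each occurrence is 7 days after the previous.
Occurrence 15 is 14 weeks after the first.
14 weeks = 98 days
2013-08-07 + 98 days = 2013-11-13

2013-11-13


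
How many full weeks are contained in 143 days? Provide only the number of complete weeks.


Total days: 143
Days per week: 7
Division: 143 / 7 = 20 remainder 3
Complete weeks: 20
Remaining days: 3

20


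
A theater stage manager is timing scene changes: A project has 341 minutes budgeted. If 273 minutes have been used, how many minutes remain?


Total budget: 341 minutes
Time used: 273 minutes
Remaining: 341 - 273 = 68 minutes
Percent used: 80.1%
Percent remaining: 19.9%

68


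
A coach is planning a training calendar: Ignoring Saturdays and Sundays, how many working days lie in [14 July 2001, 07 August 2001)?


Start: 2001-07-14 (Saturday)
End (exclusive): 2001-08-07 (Tuesday)
Total calendar days: 24
Full weeks: 24 // 7 = 3 -> 15 weekdays
Remaining 3 days starting on Saturday:
  Sat(-), Sun(-), Mon(w) -> 1 weekdays
Total business days: 15 + 1 = 16

16


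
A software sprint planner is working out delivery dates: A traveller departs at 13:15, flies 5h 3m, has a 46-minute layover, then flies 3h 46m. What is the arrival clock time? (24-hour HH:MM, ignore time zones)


Depart: 13:15
Leg 1: +303 min -> 18:18
Layover: +46 min -> 19:04
Leg 2: +226 min -> 22:50
Total travel: 575 minutes = 9h 35m
Arrival: 22:50

22:50


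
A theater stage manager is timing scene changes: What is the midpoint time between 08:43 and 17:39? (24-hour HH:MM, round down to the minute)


Start time: 08:43 = 523 minutes from midnight
End time: 17:39 = 1059 minutes from midnight
Sum: 523 + 1059 = 1582
Midpoint: 1582 / 2 = 791 minutes
Convert: 791 / 60 = 13 hours, 11 minutes
Result: 13:11

13:11


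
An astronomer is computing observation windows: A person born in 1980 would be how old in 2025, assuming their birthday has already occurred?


Birth year: 1980
Current year: 2025
Age = current year - birth year
Age = 2025 - 1980 = 45

45


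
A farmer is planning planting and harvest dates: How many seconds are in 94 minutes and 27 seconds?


Minutes: 94
Seconds: 27
Convert minutes to seconds: 94 x 60 = 5640
Add remaining seconds: 5640 + 27 = 5667

5667


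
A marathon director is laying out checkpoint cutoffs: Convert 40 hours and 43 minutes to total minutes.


Hours: 40
Minutes: 43
Convert hours to minutes: 40 x 60 = 2400
Add remaining minutes: 2400 + 43 = 2443

2443


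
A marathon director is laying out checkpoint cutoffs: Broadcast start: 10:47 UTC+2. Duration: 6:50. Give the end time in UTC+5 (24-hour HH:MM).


Start: 10:47 in UTC+2
Step 1 - add duration:
  minutes: 47 + 50 = 97 (carry 1h)
  hours: 10 + 6 + 1 = 17
  end in UTC+2: 17:37
Step 2 - convert UTC+2 -> UTC+5:
  offset difference: 5 - (2) = 3 hours
  17 + (3) = 20 -> mod 24 = 20
Result: 20:37 in UTC+5

20:37


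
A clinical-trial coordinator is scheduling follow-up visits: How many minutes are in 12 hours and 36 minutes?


Hours: 12
Extra minutes: 36
Minutes per hour: 60
Hours to minutes: 12 x 60 = 720
Total: 720 + 36 = 756

756


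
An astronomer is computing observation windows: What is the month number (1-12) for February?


Calendar month order:
1. January
2. February <--
3. March
February is month number 2

2


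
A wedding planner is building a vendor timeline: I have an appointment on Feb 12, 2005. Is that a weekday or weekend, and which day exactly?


Date: 2005-02-12
January 1, 2005 is a Saturday
Day of year: 43
Offset from Jan 1: 42 days
42 mod 7 = 0
Result: Saturday

Saturday


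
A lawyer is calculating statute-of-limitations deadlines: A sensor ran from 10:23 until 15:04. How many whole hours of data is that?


Start: 10:23
End: 15:04
Hour difference: 15 - 10 = 5 hours
Minute difference: 4 - 23 = -19 minutes
Total minutes: 281
Complete hours: 281 / 60 = 4 (remainder 41)

4


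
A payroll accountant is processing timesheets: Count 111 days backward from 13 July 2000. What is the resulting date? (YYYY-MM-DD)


Start: 2000-07-13
Subtracting 111 days
Days already passed in July: 13
After going back through July: 98 more days to subtract
June 2000: 30 days, 68 remaining
May 2000: 31 days, 37 remaining
April 2000: 30 days, 7 remaining
March 2000 has 31 days, need 7
Result: 2000-03-24

2000-03-24


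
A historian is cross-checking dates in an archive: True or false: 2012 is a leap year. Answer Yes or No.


Year: 2012
Divisible by 4? 2012 / 4 = 503.0 -> Yes
Divisible by 100? 2012 / 100 = 20.12 -> No
Divisible by 4 but not 100, so it IS a leap year

Yes


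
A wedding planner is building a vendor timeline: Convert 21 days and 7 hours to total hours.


Days: 21
Extra hours: 7
Hours per day: 24
Days to hours: 21 x 24 = 504
Total: 504 + 7 = 511

511


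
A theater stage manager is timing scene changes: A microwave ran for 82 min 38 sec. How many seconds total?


Minutes: 82
Extra seconds: 38
Seconds per minute: 60
Minutes to seconds: 82 x 60 = 4920
Total: 4920 + 38 = 4958

4958


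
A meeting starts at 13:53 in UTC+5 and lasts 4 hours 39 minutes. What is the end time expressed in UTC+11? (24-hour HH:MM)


Start: 13:53 in UTC+5
Step 1 - add duration:
  minutes: 53 + 39 = 92 (carry 1h)
  hours: 13 + 4 + 1 = 18
  end in UTC+5: 18:32
Step 2 - convert UTC+5 -> UTC+11:
  offset difference: 11 - (5) = 6 hours
  18 + (6) = 24 -> mod 24 = 0
Result: 00:32 in UTC+11

00:32


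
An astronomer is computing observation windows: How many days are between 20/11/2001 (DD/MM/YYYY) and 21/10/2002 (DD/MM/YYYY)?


Start date: 2001-11-20
End date: 2002-10-21
Nov 2001: +11 days
Dec 2001: +31 days
Jan 2002: +31 days
... (9 more months)
Total: 335 days

335


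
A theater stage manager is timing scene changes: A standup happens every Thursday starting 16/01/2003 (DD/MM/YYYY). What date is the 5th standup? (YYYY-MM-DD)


First occurrence: 2003-01-16 (occurrence 1)
Each occurrence is 7 days after the previous.
Occurrence 5 is 4 weeks after the first.
4 weeks = 28 days
2003-01-16 + 28 days = 2003-02-13

2003-02-13


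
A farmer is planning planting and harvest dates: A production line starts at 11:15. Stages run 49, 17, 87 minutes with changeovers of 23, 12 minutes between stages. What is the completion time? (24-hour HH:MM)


Start: 11:15 = 675 min from midnight
  after task 1 (49 min): 12:04
  after break (23 min): 12:27
  after task 2 (17 min): 12:44
  after break (12 min): 12:56
  after task 3 (87 min): 14:23
Total elapsed: 188 minutes
End time: 14:23

14:23


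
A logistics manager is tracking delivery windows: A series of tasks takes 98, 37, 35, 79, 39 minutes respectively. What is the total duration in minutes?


Durations: 98, 37, 35, 79, 39
Running sum: 98
+ 37 = 135
+ 35 = 170
+ 79 = 249
+ 39 = 288
Total duration: 288 minutes
That is 4 hours and 48 minutes

288


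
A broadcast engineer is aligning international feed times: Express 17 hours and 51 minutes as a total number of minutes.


Hours: 17
Extra minutes: 51
Minutes per hour: 60
Hours to minutes: 17 x 60 = 1020
Total: 1020 + 51 = 1071

1071


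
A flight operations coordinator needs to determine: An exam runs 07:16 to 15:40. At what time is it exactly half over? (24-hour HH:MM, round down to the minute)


Start time: 07:16 = 436 minutes from midnight
End time: 15:40 = 940 minutes from midnight
Sum: 436 + 940 = 1376
Midpoint: 1376 / 2 = 688 minutes
Convert: 688 / 60 = 11 hours, 28 minutes
Result: 11:28

11:28


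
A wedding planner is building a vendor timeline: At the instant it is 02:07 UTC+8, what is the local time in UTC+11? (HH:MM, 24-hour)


Local time: 02:07 at UTC+8 (offset 8h)
Target zone: UTC+11 (offset 11h)
Difference: 11 - (8) = 3 hours
Calculation: 2 + (3) = 5
Result: 05:07

05:07


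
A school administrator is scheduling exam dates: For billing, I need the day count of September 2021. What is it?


Month: September
Year: 2021
September is a 30-day month
Total: 30 days

30


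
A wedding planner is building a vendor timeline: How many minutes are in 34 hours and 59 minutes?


Hours: 34
Minutes: 59
Convert hours to minutes: 34 x 60 = 2040
Add remaining minutes: 2040 + 59 = 2099

2099


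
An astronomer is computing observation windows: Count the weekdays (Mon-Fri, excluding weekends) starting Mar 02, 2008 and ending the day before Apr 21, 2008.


Start: 2008-03-02 (Sunday)
End (exclusive): 2008-04-21 (Monday)
Total calendar days: 50
Full weeks: 50 // 7 = 7 -> 35 weekdays
Remaining 1 days starting on Sunday:
  Sun(-) -> 0 weekdays
Total business days: 35 + 0 = 35

35


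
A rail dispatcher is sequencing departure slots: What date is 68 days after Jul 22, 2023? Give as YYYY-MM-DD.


Start: 2023-07-22
Adding 68 days
Days remaining in July: 9
After July: 59 days still to add
August 2023: 31 days, 28 remaining
September 2023 has 30 days, need 28
Result: 2023-09-28

2023-09-28


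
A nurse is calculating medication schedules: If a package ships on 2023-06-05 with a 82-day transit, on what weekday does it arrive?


Start: 2023-06-05 (Monday)
Step 1 - find target date: add 82 days
  2023-06-05 + 82 days = 2023-08-26
Step 2 - day of week:
  82 mod 7 = 5
  Monday + 5 days -> Saturday
Result: Saturday (2023-08-26)

Saturday


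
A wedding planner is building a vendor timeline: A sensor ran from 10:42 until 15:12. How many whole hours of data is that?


Start: 10:42
End: 15:12
Hour difference: 15 - 10 = 5 hours
Minute difference: 12 - 42 = -30 minutes
Total minutes: 270
Complete hours: 270 / 60 = 4 (remainder 30)

4


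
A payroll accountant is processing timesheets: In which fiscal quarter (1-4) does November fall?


Month: November (month 11)
Q1: January-March (months 1-3)
Q2: April-June (months 4-6)
Q3: July-September (months 7-9)
Q4: October-December (months 10-12)
Month 11 falls in Q4

4


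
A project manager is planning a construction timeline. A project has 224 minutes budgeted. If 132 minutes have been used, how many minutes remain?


Total budget: 224 minutes
Time used: 132 minutes
Remaining: 224 - 132 = 92 minutes
Percent used: 58.9%
Percent remaining: 41.1%

92


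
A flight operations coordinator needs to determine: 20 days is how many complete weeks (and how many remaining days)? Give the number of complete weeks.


Total days: 20
Days per week: 7
Division: 20 / 7 = 2 remainder 6
Complete weeks: 2
Remaining days: 6

2


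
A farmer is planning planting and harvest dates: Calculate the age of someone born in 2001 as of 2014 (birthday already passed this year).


Birth year: 2001
Current year: 2014
Age = current year - birth year
Age = 2014 - 2001 = 13

13


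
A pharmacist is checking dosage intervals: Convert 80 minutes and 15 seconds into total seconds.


Minutes: 80
Seconds: 15
Convert minutes to seconds: 80 x 60 = 4800
Add remaining seconds: 4800 + 15 = 4815

4815


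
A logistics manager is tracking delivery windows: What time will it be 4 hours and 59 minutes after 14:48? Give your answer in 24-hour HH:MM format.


Start time: 14:48
Adding: 4 hours 59 minutes
Minutes: 48 + 59 = 107
Minute overflow: 107 >= 60, so carry 1 hour, minutes = 47
Hours: 14 + 4 + 1 = 19
Result: 19:47

19:47


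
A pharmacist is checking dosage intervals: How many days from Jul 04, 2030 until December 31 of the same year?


Start: July 04, 2030
End: December 31, 2030
Days left in July: 27
August: 31
September: 30
October: 31
November: 30
... plus remaining months
Sum of remaining months: 153
Total: 27 + 153 = 180

180


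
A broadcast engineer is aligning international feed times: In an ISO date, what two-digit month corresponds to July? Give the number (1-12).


Calendar month order:
6. June
7. July <--
8. August
July is month number 7

7


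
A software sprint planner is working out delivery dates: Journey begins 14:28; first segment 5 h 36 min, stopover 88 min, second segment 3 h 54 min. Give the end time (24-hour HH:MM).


Depart: 14:28
Leg 1: +336 min -> 20:04
Layover: +88 min -> 21:32
Leg 2: +234 min -> 01:26
Total travel: 658 minutes = 10h 58m
Arrival: 01:26

01:26


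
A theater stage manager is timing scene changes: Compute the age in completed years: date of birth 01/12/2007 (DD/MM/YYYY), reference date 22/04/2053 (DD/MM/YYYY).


Birth: 2007-12-01
Reference: 2053-04-22
Year difference: 2053 - 2007 = 46
Has birthday (12-01) occurred by 04-22? No
Birthday not yet reached this year -> subtract 1
Age in full years: 45

45


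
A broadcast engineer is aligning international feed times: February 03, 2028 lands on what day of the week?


Date: 2028-02-03
January 1, 2028 is a Saturday
Day of year: 34
Offset from Jan 1: 33 days
33 mod 7 = 5
Result: Thursday

Thursday


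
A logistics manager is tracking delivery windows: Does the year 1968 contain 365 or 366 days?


Year: 1968
Check leap year rules:
Divisible by 4? Yes
Divisible by 100? No
1968 is a leap year
Days: 366

366


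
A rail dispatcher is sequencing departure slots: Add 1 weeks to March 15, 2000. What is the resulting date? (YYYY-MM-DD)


Start: 2000-03-15
Weeks to add: 1
Convert to days: 1 x 7 = 7 days
Add 7 days to 2000-03-15
Result: 2000-03-22

2000-03-22


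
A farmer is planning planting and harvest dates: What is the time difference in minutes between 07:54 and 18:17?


Start time: 07:54 = 474 minutes from midnight
End time: 18:17 = 1097 minutes from midnight
Difference: 1097 - 474 = 623 minutes
That is 10 hours and 23 minutes

623


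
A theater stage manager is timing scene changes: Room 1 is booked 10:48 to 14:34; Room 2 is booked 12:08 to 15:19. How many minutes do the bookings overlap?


Interval A: [648, 874] minutes from midnight
Interval B: [728, 919] minutes from midnight
Overlap start = max(648, 728) = 728
Overlap end = min(874, 919) = 874
Overlap = 874 - 728 = 146 minutes

146


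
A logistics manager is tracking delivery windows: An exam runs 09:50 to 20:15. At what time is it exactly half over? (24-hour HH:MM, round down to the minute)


Start time: 09:50 = 590 minutes from midnight
End time: 20:15 = 1215 minutes from midnight
Sum: 590 + 1215 = 1805
Midpoint: 1805 / 2 = 902 minutes
Convert: 902 / 60 = 15 hours, 2 minutes
Result: 15:02

15:02


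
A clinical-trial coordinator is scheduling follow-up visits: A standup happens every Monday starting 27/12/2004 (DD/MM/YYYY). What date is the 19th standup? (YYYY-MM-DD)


First occurrence: 2004-12-27 (occurrence 1)
Each occurrence is 7 days after the previous.
Occurrence 19 is 18 weeks after the first.
18 weeks = 126 days
2004-12-27 + 126 days = 2005-05-02

2005-05-02


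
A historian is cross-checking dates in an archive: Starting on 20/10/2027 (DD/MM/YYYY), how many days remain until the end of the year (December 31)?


Start: October 20, 2027
End: December 31, 2027
Days left in October: 11
November: 30
December: 31
Sum of remaining months: 61
Total: 11 + 61 = 72

72


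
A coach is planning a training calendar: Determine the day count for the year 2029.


Year: 2029
Check leap year rules:
Divisible by 4? No
2029 is not a leap year
Days: 365

365


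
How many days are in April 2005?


Month: April
Year: 2005
April is a 30-day month
Total: 30 days

30


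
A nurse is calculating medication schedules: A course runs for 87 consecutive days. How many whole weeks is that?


Total days: 87
Days per week: 7
Division: 87 / 7 = 12 remainder 3
Complete weeks: 12
Remaining days: 3

12


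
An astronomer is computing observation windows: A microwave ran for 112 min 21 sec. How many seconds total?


Minutes: 112
Extra seconds: 21
Seconds per minute: 60
Minutes to seconds: 112 x 60 = 6720
Total: 6720 + 21 = 6741

6741


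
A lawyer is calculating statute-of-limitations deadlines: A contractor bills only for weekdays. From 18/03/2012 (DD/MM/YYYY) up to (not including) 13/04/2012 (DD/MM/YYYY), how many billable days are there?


Start: 2012-03-18 (Sunday)
End (exclusive): 2012-04-13 (Friday)
Total calendar days: 26
Full weeks: 26 // 7 = 3 -> 15 weekdays
Remaining 5 days starting on Sunday:
  Sun(-), Mon(w), Tue(w), Wed(w), Thu(w) -> 4 weekdays
Total business days: 15 + 4 = 19

19


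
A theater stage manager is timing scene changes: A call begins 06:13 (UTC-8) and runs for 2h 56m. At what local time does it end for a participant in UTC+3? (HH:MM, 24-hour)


Start: 06:13 in UTC-8
Step 1 - add duration:
  minutes: 13 + 56 = 69 (carry 1h)
  hours: 6 + 2 + 1 = 9
  end in UTC-8: 09:09
Step 2 - convert UTC-8 -> UTC+3:
  offset difference: 3 - (-8) = 11 hours
  9 + (11) = 20 -> mod 24 = 20
Result: 20:09 in UTC+3

20:09


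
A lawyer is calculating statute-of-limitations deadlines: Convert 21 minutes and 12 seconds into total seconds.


Minutes: 21
Seconds: 12
Convert minutes to seconds: 21 x 60 = 1260
Add remaining seconds: 1260 + 12 = 1272

1272


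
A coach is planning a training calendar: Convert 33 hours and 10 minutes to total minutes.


Hours: 33
Minutes: 10
Convert hours to minutes: 33 x 60 = 1980
Add remaining minutes: 1980 + 10 = 1990

1990


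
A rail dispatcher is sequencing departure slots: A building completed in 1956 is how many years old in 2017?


Birth year: 1956
Current year: 2017
Age = current year - birth year
Age = 2017 - 1956 = 61

61


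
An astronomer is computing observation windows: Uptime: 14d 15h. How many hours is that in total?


Days: 14
Extra hours: 15
Hours per day: 24
Days to hours: 14 x 24 = 336
Total: 336 + 15 = 351

351


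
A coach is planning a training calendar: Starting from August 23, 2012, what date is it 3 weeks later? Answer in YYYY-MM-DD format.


Start: 2012-08-23
Weeks to add: 3
Convert to days: 3 x 7 = 21 days
Add 21 days to 2012-08-23
Result: 2012-09-13

2012-09-13


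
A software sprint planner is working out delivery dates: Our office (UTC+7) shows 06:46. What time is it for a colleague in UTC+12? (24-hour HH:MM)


Local time: 06:46 at UTC+7 (offset 7h)
Target zone: UTC+12 (offset 12h)
Difference: 12 - (7) = 5 hours
Calculation: 6 + (5) = 11
Result: 11:46

11:46


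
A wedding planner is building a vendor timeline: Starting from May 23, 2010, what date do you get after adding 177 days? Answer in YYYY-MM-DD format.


Start: 2010-05-23
Adding 177 days
Days remaining in May: 8
After May: 169 days still to add
June 2010: 30 days, 139 remaining
July 2010: 31 days, 108 remaining
August 2010: 31 days, 77 remaining
September 2010: 30 days, 47 remaining
Result: 2010-11-16

2010-11-16


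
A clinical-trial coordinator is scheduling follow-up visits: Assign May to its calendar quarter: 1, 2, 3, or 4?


Month: May (month 5)
Q1: January-March (months 1-3)
Q2: April-June (months 4-6)
Q3: July-September (months 7-9)
Q4: October-December (months 10-12)
Month 5 falls in Q2

2


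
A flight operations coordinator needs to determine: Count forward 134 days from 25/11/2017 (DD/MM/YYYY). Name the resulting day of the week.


Start: 2017-11-25 (Saturday)
Step 1 - find target date: add 134 days
  2017-11-25 + 134 days = 2018-04-08
Step 2 - day of week:
  134 mod 7 = 1
  Saturday + 1 days -> Sunday
Result: Sunday (2018-04-08)

Sunday


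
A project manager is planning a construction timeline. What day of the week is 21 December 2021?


Date: 2021-12-21
January 1, 2021 is a Friday
Day of year: 355
Offset from Jan 1: 354 days
354 mod 7 = 4
Result: Tuesday

Tuesday


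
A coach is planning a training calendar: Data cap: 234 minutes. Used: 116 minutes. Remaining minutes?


Total budget: 234 minutes
Time used: 116 minutes
Remaining: 234 - 116 = 118 minutes
Percent used: 49.6%
Percent remaining: 50.4%

118


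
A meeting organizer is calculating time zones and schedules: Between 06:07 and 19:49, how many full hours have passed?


Start: 06:07
End: 19:49
Hour difference: 19 - 6 = 13 hours
Minute difference: 49 - 7 = 42 minutes
Total minutes: 822
Complete hours: 822 / 60 = 13 (remainder 42)

13


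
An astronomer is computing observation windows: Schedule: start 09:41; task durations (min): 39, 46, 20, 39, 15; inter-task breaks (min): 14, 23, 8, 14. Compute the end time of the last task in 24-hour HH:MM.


Start: 09:41 = 581 min from midnight
  after task 1 (39 min): 10:20
  after break (14 min): 10:34
  after task 2 (46 min): 11:20
  after break (23 min): 11:43
  after task 3 (20 min): 12:03
  after break (8 min): 12:11
  after task 4 (39 min): 12:50
  after break (14 min): 13:04
  after task 5 (15 min): 13:19
Total elapsed: 218 minutes
End time: 13:19

13:19
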